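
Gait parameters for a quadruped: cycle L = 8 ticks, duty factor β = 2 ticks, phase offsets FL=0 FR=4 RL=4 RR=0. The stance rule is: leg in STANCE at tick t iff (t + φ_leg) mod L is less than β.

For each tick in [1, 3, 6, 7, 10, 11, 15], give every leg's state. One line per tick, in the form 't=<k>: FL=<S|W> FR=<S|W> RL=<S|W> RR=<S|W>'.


t=1: FL=S FR=W RL=W RR=S
t=3: FL=W FR=W RL=W RR=W
t=6: FL=W FR=W RL=W RR=W
t=7: FL=W FR=W RL=W RR=W
t=10: FL=W FR=W RL=W RR=W
t=11: FL=W FR=W RL=W RR=W
t=15: FL=W FR=W RL=W RR=W

t=1: phase=(1,5,5,1) vs β=2 → FL=S FR=W RL=W RR=S
t=3: phase=(3,7,7,3) vs β=2 → FL=W FR=W RL=W RR=W
t=6: phase=(6,2,2,6) vs β=2 → FL=W FR=W RL=W RR=W
t=7: phase=(7,3,3,7) vs β=2 → FL=W FR=W RL=W RR=W
t=10: phase=(2,6,6,2) vs β=2 → FL=W FR=W RL=W RR=W
t=11: phase=(3,7,7,3) vs β=2 → FL=W FR=W RL=W RR=W
t=15: phase=(7,3,3,7) vs β=2 → FL=W FR=W RL=W RR=W


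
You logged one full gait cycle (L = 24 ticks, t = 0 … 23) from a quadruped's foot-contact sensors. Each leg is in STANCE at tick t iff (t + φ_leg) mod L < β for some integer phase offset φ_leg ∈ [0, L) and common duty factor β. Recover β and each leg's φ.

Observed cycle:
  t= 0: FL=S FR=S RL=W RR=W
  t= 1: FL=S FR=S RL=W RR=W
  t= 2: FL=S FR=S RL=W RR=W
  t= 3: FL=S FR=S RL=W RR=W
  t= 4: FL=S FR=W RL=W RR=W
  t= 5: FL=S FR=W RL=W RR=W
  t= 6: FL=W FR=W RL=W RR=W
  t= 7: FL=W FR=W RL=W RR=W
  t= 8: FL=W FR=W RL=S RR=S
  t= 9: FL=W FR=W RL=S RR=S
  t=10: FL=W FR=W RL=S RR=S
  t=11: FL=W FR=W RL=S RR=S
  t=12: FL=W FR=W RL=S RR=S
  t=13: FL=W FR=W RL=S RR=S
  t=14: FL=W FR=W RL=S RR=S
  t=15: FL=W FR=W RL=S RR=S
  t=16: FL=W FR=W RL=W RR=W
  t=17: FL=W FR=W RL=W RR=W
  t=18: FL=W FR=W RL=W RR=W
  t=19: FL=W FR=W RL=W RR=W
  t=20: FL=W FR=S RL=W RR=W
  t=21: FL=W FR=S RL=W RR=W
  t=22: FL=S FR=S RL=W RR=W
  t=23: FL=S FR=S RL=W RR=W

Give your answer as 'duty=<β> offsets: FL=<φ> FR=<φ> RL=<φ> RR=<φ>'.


duty=8 offsets: FL=2 FR=4 RL=16 RR=16

duty β = stance ticks per leg = 8
FL: stance ticks = 8; W→S at t=22 → φ=2
FR: stance ticks = 8; W→S at t=20 → φ=4
RL: stance ticks = 8; W→S at t=8 → φ=16
RR: stance ticks = 8; W→S at t=8 → φ=16


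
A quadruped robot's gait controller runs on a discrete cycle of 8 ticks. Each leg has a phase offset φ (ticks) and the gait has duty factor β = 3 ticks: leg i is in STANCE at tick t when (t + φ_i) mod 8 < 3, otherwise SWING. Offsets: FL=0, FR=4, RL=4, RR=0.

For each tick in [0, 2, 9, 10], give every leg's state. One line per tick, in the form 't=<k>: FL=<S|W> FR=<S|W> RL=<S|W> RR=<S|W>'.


t=0: FL=S FR=W RL=W RR=S
t=2: FL=S FR=W RL=W RR=S
t=9: FL=S FR=W RL=W RR=S
t=10: FL=S FR=W RL=W RR=S

t=0: phase=(0,4,4,0) vs β=3 → FL=S FR=W RL=W RR=S
t=2: phase=(2,6,6,2) vs β=3 → FL=S FR=W RL=W RR=S
t=9: phase=(1,5,5,1) vs β=3 → FL=S FR=W RL=W RR=S
t=10: phase=(2,6,6,2) vs β=3 → FL=S FR=W RL=W RR=S


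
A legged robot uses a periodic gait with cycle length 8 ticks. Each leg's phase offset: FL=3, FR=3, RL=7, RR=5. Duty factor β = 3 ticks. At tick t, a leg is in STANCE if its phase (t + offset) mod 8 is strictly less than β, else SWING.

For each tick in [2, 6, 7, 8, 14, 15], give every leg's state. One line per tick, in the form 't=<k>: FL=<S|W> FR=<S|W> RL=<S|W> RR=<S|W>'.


t=2: phase=(5,5,1,7) vs β=3 → FL=W FR=W RL=S RR=W
t=6: phase=(1,1,5,3) vs β=3 → FL=S FR=S RL=W RR=W
t=7: phase=(2,2,6,4) vs β=3 → FL=S FR=S RL=W RR=W
t=8: phase=(3,3,7,5) vs β=3 → FL=W FR=W RL=W RR=W
t=14: phase=(1,1,5,3) vs β=3 → FL=S FR=S RL=W RR=W
t=15: phase=(2,2,6,4) vs β=3 → FL=S FR=S RL=W RR=W

t=2: FL=W FR=W RL=S RR=W
t=6: FL=S FR=S RL=W RR=W
t=7: FL=S FR=S RL=W RR=W
t=8: FL=W FR=W RL=W RR=W
t=14: FL=S FR=S RL=W RR=W
t=15: FL=S FR=S RL=W RR=W


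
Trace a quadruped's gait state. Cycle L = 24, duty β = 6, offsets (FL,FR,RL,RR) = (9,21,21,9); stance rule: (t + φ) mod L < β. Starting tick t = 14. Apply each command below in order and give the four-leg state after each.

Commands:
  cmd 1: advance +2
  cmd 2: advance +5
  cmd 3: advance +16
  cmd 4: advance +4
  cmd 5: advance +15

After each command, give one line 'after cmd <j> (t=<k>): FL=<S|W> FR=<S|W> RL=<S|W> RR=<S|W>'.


start t=14: FL=W FR=W RL=W RR=W
cmd 1: advance +2 → t=16, phase=(1,13,13,1) → FL=S FR=W RL=W RR=S
cmd 2: advance +5 → t=21, phase=(6,18,18,6) → FL=W FR=W RL=W RR=W
cmd 3: advance +16 → t=37, phase=(22,10,10,22) → FL=W FR=W RL=W RR=W
cmd 4: advance +4 → t=41, phase=(2,14,14,2) → FL=S FR=W RL=W RR=S
cmd 5: advance +15 → t=56, phase=(17,5,5,17) → FL=W FR=S RL=S RR=W

after cmd 1 (t=16): FL=S FR=W RL=W RR=S
after cmd 2 (t=21): FL=W FR=W RL=W RR=W
after cmd 3 (t=37): FL=W FR=W RL=W RR=W
after cmd 4 (t=41): FL=S FR=W RL=W RR=S
after cmd 5 (t=56): FL=W FR=S RL=S RR=W


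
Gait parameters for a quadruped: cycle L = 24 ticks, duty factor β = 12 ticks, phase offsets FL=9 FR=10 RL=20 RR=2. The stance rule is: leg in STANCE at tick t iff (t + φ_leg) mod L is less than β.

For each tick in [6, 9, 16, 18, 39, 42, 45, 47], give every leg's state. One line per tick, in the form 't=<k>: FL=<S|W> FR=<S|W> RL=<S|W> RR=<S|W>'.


t=6: phase=(15,16,2,8) vs β=12 → FL=W FR=W RL=S RR=S
t=9: phase=(18,19,5,11) vs β=12 → FL=W FR=W RL=S RR=S
t=16: phase=(1,2,12,18) vs β=12 → FL=S FR=S RL=W RR=W
t=18: phase=(3,4,14,20) vs β=12 → FL=S FR=S RL=W RR=W
t=39: phase=(0,1,11,17) vs β=12 → FL=S FR=S RL=S RR=W
t=42: phase=(3,4,14,20) vs β=12 → FL=S FR=S RL=W RR=W
t=45: phase=(6,7,17,23) vs β=12 → FL=S FR=S RL=W RR=W
t=47: phase=(8,9,19,1) vs β=12 → FL=S FR=S RL=W RR=S

t=6: FL=W FR=W RL=S RR=S
t=9: FL=W FR=W RL=S RR=S
t=16: FL=S FR=S RL=W RR=W
t=18: FL=S FR=S RL=W RR=W
t=39: FL=S FR=S RL=S RR=W
t=42: FL=S FR=S RL=W RR=W
t=45: FL=S FR=S RL=W RR=W
t=47: FL=S FR=S RL=W RR=S


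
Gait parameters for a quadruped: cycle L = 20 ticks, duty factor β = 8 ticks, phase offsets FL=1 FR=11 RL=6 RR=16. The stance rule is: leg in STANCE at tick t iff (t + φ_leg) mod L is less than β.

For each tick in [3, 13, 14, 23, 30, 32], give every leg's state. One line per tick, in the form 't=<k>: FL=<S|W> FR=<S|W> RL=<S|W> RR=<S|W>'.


t=3: phase=(4,14,9,19) vs β=8 → FL=S FR=W RL=W RR=W
t=13: phase=(14,4,19,9) vs β=8 → FL=W FR=S RL=W RR=W
t=14: phase=(15,5,0,10) vs β=8 → FL=W FR=S RL=S RR=W
t=23: phase=(4,14,9,19) vs β=8 → FL=S FR=W RL=W RR=W
t=30: phase=(11,1,16,6) vs β=8 → FL=W FR=S RL=W RR=S
t=32: phase=(13,3,18,8) vs β=8 → FL=W FR=S RL=W RR=W

t=3: FL=S FR=W RL=W RR=W
t=13: FL=W FR=S RL=W RR=W
t=14: FL=W FR=S RL=S RR=W
t=23: FL=S FR=W RL=W RR=W
t=30: FL=W FR=S RL=W RR=S
t=32: FL=W FR=S RL=W RR=W


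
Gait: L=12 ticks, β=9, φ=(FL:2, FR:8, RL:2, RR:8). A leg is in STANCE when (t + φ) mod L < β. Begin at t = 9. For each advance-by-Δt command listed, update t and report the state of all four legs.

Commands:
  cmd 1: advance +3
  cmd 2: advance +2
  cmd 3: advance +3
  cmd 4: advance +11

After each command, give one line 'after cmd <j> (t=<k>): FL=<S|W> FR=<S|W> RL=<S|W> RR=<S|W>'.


start t=9: FL=W FR=S RL=W RR=S
cmd 1: advance +3 → t=12, phase=(2,8,2,8) → FL=S FR=S RL=S RR=S
cmd 2: advance +2 → t=14, phase=(4,10,4,10) → FL=S FR=W RL=S RR=W
cmd 3: advance +3 → t=17, phase=(7,1,7,1) → FL=S FR=S RL=S RR=S
cmd 4: advance +11 → t=28, phase=(6,0,6,0) → FL=S FR=S RL=S RR=S

after cmd 1 (t=12): FL=S FR=S RL=S RR=S
after cmd 2 (t=14): FL=S FR=W RL=S RR=W
after cmd 3 (t=17): FL=S FR=S RL=S RR=S
after cmd 4 (t=28): FL=S FR=S RL=S RR=S


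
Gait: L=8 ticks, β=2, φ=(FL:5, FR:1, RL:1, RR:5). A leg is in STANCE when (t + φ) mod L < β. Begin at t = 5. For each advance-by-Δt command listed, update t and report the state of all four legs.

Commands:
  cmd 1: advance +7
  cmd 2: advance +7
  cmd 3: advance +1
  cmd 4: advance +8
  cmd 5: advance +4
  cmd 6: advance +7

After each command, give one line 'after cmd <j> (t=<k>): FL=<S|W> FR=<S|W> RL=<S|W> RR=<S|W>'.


after cmd 1 (t=12): FL=S FR=W RL=W RR=S
after cmd 2 (t=19): FL=S FR=W RL=W RR=S
after cmd 3 (t=20): FL=S FR=W RL=W RR=S
after cmd 4 (t=28): FL=S FR=W RL=W RR=S
after cmd 5 (t=32): FL=W FR=S RL=S RR=W
after cmd 6 (t=39): FL=W FR=S RL=S RR=W

start t=5: FL=W FR=W RL=W RR=W
cmd 1: advance +7 → t=12, phase=(1,5,5,1) → FL=S FR=W RL=W RR=S
cmd 2: advance +7 → t=19, phase=(0,4,4,0) → FL=S FR=W RL=W RR=S
cmd 3: advance +1 → t=20, phase=(1,5,5,1) → FL=S FR=W RL=W RR=S
cmd 4: advance +8 → t=28, phase=(1,5,5,1) → FL=S FR=W RL=W RR=S
cmd 5: advance +4 → t=32, phase=(5,1,1,5) → FL=W FR=S RL=S RR=W
cmd 6: advance +7 → t=39, phase=(4,0,0,4) → FL=W FR=S RL=S RR=W


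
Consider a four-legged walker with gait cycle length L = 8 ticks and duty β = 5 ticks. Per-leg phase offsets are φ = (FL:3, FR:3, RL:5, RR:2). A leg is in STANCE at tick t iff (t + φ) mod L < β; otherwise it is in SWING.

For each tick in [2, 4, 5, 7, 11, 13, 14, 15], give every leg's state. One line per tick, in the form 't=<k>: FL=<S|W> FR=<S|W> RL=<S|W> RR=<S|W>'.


t=2: FL=W FR=W RL=W RR=S
t=4: FL=W FR=W RL=S RR=W
t=5: FL=S FR=S RL=S RR=W
t=7: FL=S FR=S RL=S RR=S
t=11: FL=W FR=W RL=S RR=W
t=13: FL=S FR=S RL=S RR=W
t=14: FL=S FR=S RL=S RR=S
t=15: FL=S FR=S RL=S RR=S

t=2: phase=(5,5,7,4) vs β=5 → FL=W FR=W RL=W RR=S
t=4: phase=(7,7,1,6) vs β=5 → FL=W FR=W RL=S RR=W
t=5: phase=(0,0,2,7) vs β=5 → FL=S FR=S RL=S RR=W
t=7: phase=(2,2,4,1) vs β=5 → FL=S FR=S RL=S RR=S
t=11: phase=(6,6,0,5) vs β=5 → FL=W FR=W RL=S RR=W
t=13: phase=(0,0,2,7) vs β=5 → FL=S FR=S RL=S RR=W
t=14: phase=(1,1,3,0) vs β=5 → FL=S FR=S RL=S RR=S
t=15: phase=(2,2,4,1) vs β=5 → FL=S FR=S RL=S RR=S


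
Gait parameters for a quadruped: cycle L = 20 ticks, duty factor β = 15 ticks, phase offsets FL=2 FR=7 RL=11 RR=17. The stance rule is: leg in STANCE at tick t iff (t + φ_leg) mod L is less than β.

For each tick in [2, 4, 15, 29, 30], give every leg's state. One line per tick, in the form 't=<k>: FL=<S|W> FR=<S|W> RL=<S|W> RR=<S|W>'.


t=2: FL=S FR=S RL=S RR=W
t=4: FL=S FR=S RL=W RR=S
t=15: FL=W FR=S RL=S RR=S
t=29: FL=S FR=W RL=S RR=S
t=30: FL=S FR=W RL=S RR=S

t=2: phase=(4,9,13,19) vs β=15 → FL=S FR=S RL=S RR=W
t=4: phase=(6,11,15,1) vs β=15 → FL=S FR=S RL=W RR=S
t=15: phase=(17,2,6,12) vs β=15 → FL=W FR=S RL=S RR=S
t=29: phase=(11,16,0,6) vs β=15 → FL=S FR=W RL=S RR=S
t=30: phase=(12,17,1,7) vs β=15 → FL=S FR=W RL=S RR=S


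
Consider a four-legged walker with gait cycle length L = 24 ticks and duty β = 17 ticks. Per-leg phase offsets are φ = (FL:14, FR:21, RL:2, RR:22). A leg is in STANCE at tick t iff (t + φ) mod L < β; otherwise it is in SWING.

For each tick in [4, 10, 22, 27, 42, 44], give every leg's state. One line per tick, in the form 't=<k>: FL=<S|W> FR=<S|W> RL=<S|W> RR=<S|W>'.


t=4: phase=(18,1,6,2) vs β=17 → FL=W FR=S RL=S RR=S
t=10: phase=(0,7,12,8) vs β=17 → FL=S FR=S RL=S RR=S
t=22: phase=(12,19,0,20) vs β=17 → FL=S FR=W RL=S RR=W
t=27: phase=(17,0,5,1) vs β=17 → FL=W FR=S RL=S RR=S
t=42: phase=(8,15,20,16) vs β=17 → FL=S FR=S RL=W RR=S
t=44: phase=(10,17,22,18) vs β=17 → FL=S FR=W RL=W RR=W

t=4: FL=W FR=S RL=S RR=S
t=10: FL=S FR=S RL=S RR=S
t=22: FL=S FR=W RL=S RR=W
t=27: FL=W FR=S RL=S RR=S
t=42: FL=S FR=S RL=W RR=S
t=44: FL=S FR=W RL=W RR=W


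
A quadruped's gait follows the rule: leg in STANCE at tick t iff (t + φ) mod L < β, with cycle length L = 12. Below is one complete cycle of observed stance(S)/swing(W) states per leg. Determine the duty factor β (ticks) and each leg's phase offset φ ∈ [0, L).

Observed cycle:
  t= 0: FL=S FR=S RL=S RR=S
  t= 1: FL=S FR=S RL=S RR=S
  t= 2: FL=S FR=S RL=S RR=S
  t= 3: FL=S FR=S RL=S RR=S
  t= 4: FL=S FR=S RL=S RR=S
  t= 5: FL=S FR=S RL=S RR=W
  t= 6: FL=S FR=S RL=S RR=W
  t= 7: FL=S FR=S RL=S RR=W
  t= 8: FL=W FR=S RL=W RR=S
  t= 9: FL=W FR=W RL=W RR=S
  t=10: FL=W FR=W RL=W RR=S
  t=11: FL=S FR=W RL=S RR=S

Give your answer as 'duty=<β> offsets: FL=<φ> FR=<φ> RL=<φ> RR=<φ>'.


duty β = stance ticks per leg = 9
FL: stance ticks = 9; W→S at t=11 → φ=1
FR: stance ticks = 9; W→S at t=0 → φ=0
RL: stance ticks = 9; W→S at t=11 → φ=1
RR: stance ticks = 9; W→S at t=8 → φ=4

duty=9 offsets: FL=1 FR=0 RL=1 RR=4


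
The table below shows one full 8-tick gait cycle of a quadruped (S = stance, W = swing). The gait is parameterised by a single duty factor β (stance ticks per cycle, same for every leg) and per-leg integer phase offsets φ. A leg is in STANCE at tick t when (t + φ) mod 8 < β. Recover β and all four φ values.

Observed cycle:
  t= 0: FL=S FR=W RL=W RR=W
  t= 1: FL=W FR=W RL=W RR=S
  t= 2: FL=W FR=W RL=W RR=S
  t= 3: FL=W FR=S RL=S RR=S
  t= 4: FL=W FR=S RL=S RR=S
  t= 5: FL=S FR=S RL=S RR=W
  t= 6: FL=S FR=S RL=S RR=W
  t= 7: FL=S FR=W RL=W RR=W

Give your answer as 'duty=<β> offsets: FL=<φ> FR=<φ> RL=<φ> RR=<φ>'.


duty β = stance ticks per leg = 4
FL: stance ticks = 4; W→S at t=5 → φ=3
FR: stance ticks = 4; W→S at t=3 → φ=5
RL: stance ticks = 4; W→S at t=3 → φ=5
RR: stance ticks = 4; W→S at t=1 → φ=7

duty=4 offsets: FL=3 FR=5 RL=5 RR=7


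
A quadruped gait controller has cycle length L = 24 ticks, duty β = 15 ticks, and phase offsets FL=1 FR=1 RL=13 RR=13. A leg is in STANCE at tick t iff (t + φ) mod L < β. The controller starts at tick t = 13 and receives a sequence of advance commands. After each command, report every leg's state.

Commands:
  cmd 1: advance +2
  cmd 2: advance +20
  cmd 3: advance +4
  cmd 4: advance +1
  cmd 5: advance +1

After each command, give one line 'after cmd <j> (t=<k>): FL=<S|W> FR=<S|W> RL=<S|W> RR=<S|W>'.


after cmd 1 (t=15): FL=W FR=W RL=S RR=S
after cmd 2 (t=35): FL=S FR=S RL=S RR=S
after cmd 3 (t=39): FL=W FR=W RL=S RR=S
after cmd 4 (t=40): FL=W FR=W RL=S RR=S
after cmd 5 (t=41): FL=W FR=W RL=S RR=S

start t=13: FL=S FR=S RL=S RR=S
cmd 1: advance +2 → t=15, phase=(16,16,4,4) → FL=W FR=W RL=S RR=S
cmd 2: advance +20 → t=35, phase=(12,12,0,0) → FL=S FR=S RL=S RR=S
cmd 3: advance +4 → t=39, phase=(16,16,4,4) → FL=W FR=W RL=S RR=S
cmd 4: advance +1 → t=40, phase=(17,17,5,5) → FL=W FR=W RL=S RR=S
cmd 5: advance +1 → t=41, phase=(18,18,6,6) → FL=W FR=W RL=S RR=S


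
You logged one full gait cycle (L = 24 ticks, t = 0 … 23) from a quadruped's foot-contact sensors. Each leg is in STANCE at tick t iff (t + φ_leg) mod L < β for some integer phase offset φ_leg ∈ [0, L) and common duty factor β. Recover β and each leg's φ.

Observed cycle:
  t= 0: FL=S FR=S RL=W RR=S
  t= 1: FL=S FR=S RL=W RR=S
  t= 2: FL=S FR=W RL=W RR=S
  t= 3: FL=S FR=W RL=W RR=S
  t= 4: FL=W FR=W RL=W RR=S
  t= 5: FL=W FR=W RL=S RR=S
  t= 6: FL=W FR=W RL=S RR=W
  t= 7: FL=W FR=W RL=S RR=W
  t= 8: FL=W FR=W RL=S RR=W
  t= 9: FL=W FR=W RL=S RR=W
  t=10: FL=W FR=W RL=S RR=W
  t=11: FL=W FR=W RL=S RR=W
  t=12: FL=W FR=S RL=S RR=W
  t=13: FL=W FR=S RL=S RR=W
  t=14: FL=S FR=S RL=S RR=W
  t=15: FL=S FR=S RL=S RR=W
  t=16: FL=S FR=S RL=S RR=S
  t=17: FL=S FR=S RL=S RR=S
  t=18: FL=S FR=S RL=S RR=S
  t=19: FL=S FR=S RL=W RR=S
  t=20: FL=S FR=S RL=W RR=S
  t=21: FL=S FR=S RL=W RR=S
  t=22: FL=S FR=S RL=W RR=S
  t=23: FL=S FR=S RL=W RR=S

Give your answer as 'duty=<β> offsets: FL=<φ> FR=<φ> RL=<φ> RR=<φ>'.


duty=14 offsets: FL=10 FR=12 RL=19 RR=8

duty β = stance ticks per leg = 14
FL: stance ticks = 14; W→S at t=14 → φ=10
FR: stance ticks = 14; W→S at t=12 → φ=12
RL: stance ticks = 14; W→S at t=5 → φ=19
RR: stance ticks = 14; W→S at t=16 → φ=8


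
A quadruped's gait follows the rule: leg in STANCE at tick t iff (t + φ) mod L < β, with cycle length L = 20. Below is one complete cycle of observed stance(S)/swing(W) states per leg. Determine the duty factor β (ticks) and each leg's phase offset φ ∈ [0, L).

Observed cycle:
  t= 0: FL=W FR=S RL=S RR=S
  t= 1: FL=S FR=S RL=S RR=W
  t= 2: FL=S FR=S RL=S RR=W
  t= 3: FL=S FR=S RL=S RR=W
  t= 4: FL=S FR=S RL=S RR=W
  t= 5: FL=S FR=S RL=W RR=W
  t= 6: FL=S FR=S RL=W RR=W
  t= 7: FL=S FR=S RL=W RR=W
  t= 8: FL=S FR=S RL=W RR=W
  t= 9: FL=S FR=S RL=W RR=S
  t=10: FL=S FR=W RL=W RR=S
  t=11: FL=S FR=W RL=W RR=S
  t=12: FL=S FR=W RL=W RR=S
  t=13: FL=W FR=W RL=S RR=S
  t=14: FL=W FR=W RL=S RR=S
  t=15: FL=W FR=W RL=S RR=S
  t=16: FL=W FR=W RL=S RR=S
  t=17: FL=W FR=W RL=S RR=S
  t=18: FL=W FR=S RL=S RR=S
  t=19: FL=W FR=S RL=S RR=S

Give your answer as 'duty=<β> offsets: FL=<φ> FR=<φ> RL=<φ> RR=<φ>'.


duty β = stance ticks per leg = 12
FL: stance ticks = 12; W→S at t=1 → φ=19
FR: stance ticks = 12; W→S at t=18 → φ=2
RL: stance ticks = 12; W→S at t=13 → φ=7
RR: stance ticks = 12; W→S at t=9 → φ=11

duty=12 offsets: FL=19 FR=2 RL=7 RR=11


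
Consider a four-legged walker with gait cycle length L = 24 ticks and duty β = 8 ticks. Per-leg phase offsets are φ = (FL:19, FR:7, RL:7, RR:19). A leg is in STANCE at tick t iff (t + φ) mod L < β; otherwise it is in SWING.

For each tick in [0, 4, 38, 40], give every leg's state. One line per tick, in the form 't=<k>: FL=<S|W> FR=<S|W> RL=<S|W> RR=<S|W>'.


t=0: FL=W FR=S RL=S RR=W
t=4: FL=W FR=W RL=W RR=W
t=38: FL=W FR=W RL=W RR=W
t=40: FL=W FR=W RL=W RR=W

t=0: phase=(19,7,7,19) vs β=8 → FL=W FR=S RL=S RR=W
t=4: phase=(23,11,11,23) vs β=8 → FL=W FR=W RL=W RR=W
t=38: phase=(9,21,21,9) vs β=8 → FL=W FR=W RL=W RR=W
t=40: phase=(11,23,23,11) vs β=8 → FL=W FR=W RL=W RR=W


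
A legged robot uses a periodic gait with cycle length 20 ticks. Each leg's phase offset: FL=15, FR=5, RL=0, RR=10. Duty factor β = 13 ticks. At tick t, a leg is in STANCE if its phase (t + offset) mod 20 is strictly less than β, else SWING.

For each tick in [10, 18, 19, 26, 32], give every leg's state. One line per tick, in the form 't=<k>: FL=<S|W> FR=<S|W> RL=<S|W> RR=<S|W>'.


t=10: phase=(5,15,10,0) vs β=13 → FL=S FR=W RL=S RR=S
t=18: phase=(13,3,18,8) vs β=13 → FL=W FR=S RL=W RR=S
t=19: phase=(14,4,19,9) vs β=13 → FL=W FR=S RL=W RR=S
t=26: phase=(1,11,6,16) vs β=13 → FL=S FR=S RL=S RR=W
t=32: phase=(7,17,12,2) vs β=13 → FL=S FR=W RL=S RR=S

t=10: FL=S FR=W RL=S RR=S
t=18: FL=W FR=S RL=W RR=S
t=19: FL=W FR=S RL=W RR=S
t=26: FL=S FR=S RL=S RR=W
t=32: FL=S FR=W RL=S RR=S


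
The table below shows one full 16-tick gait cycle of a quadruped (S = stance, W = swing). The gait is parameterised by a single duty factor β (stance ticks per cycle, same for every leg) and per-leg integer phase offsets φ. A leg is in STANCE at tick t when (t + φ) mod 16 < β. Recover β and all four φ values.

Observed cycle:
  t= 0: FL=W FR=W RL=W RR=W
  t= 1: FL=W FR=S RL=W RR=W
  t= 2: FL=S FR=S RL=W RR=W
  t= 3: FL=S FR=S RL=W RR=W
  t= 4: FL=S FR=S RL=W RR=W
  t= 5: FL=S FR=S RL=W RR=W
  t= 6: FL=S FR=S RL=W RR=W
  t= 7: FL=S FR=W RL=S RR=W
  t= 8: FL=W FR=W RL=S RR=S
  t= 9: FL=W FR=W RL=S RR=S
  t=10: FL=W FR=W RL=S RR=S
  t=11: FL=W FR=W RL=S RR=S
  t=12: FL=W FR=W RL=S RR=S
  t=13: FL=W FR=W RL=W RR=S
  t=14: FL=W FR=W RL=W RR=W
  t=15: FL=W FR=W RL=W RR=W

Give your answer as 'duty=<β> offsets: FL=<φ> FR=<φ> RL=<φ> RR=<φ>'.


duty β = stance ticks per leg = 6
FL: stance ticks = 6; W→S at t=2 → φ=14
FR: stance ticks = 6; W→S at t=1 → φ=15
RL: stance ticks = 6; W→S at t=7 → φ=9
RR: stance ticks = 6; W→S at t=8 → φ=8

duty=6 offsets: FL=14 FR=15 RL=9 RR=8


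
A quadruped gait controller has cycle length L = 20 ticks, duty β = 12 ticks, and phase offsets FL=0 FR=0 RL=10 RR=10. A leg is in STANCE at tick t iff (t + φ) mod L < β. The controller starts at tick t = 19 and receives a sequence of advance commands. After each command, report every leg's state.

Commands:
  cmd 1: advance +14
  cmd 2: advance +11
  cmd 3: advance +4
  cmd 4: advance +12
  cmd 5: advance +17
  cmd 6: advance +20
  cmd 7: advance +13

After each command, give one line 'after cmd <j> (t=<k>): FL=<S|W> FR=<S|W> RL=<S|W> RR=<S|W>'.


start t=19: FL=W FR=W RL=S RR=S
cmd 1: advance +14 → t=33, phase=(13,13,3,3) → FL=W FR=W RL=S RR=S
cmd 2: advance +11 → t=44, phase=(4,4,14,14) → FL=S FR=S RL=W RR=W
cmd 3: advance +4 → t=48, phase=(8,8,18,18) → FL=S FR=S RL=W RR=W
cmd 4: advance +12 → t=60, phase=(0,0,10,10) → FL=S FR=S RL=S RR=S
cmd 5: advance +17 → t=77, phase=(17,17,7,7) → FL=W FR=W RL=S RR=S
cmd 6: advance +20 → t=97, phase=(17,17,7,7) → FL=W FR=W RL=S RR=S
cmd 7: advance +13 → t=110, phase=(10,10,0,0) → FL=S FR=S RL=S RR=S

after cmd 1 (t=33): FL=W FR=W RL=S RR=S
after cmd 2 (t=44): FL=S FR=S RL=W RR=W
after cmd 3 (t=48): FL=S FR=S RL=W RR=W
after cmd 4 (t=60): FL=S FR=S RL=S RR=S
after cmd 5 (t=77): FL=W FR=W RL=S RR=S
after cmd 6 (t=97): FL=W FR=W RL=S RR=S
after cmd 7 (t=110): FL=S FR=S RL=S RR=S


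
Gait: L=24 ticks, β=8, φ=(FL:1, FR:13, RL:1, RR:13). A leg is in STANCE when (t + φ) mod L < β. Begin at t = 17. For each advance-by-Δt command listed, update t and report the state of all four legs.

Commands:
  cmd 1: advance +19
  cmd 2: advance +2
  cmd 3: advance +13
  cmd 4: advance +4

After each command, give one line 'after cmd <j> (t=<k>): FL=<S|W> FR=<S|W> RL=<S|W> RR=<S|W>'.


after cmd 1 (t=36): FL=W FR=S RL=W RR=S
after cmd 2 (t=38): FL=W FR=S RL=W RR=S
after cmd 3 (t=51): FL=S FR=W RL=S RR=W
after cmd 4 (t=55): FL=W FR=W RL=W RR=W

start t=17: FL=W FR=S RL=W RR=S
cmd 1: advance +19 → t=36, phase=(13,1,13,1) → FL=W FR=S RL=W RR=S
cmd 2: advance +2 → t=38, phase=(15,3,15,3) → FL=W FR=S RL=W RR=S
cmd 3: advance +13 → t=51, phase=(4,16,4,16) → FL=S FR=W RL=S RR=W
cmd 4: advance +4 → t=55, phase=(8,20,8,20) → FL=W FR=W RL=W RR=W


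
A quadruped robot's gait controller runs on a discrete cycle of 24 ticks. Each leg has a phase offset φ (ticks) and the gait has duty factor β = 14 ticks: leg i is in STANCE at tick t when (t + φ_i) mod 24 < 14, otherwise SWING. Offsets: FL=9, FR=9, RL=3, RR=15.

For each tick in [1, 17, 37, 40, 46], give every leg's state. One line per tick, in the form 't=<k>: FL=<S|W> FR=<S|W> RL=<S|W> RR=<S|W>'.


t=1: phase=(10,10,4,16) vs β=14 → FL=S FR=S RL=S RR=W
t=17: phase=(2,2,20,8) vs β=14 → FL=S FR=S RL=W RR=S
t=37: phase=(22,22,16,4) vs β=14 → FL=W FR=W RL=W RR=S
t=40: phase=(1,1,19,7) vs β=14 → FL=S FR=S RL=W RR=S
t=46: phase=(7,7,1,13) vs β=14 → FL=S FR=S RL=S RR=S

t=1: FL=S FR=S RL=S RR=W
t=17: FL=S FR=S RL=W RR=S
t=37: FL=W FR=W RL=W RR=S
t=40: FL=S FR=S RL=W RR=S
t=46: FL=S FR=S RL=S RR=S


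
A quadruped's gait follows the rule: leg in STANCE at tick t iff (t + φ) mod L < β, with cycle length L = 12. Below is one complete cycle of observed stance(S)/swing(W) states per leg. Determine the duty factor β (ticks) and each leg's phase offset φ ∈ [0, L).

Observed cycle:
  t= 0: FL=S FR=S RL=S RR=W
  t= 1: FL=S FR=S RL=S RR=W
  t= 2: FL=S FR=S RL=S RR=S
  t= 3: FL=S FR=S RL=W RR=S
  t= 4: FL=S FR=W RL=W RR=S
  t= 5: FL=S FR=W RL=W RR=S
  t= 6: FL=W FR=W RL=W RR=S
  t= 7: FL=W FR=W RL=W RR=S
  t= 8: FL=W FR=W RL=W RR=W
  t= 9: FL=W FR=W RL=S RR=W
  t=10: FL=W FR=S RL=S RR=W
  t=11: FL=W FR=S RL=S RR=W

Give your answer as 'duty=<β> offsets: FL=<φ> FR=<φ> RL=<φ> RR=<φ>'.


duty β = stance ticks per leg = 6
FL: stance ticks = 6; W→S at t=0 → φ=0
FR: stance ticks = 6; W→S at t=10 → φ=2
RL: stance ticks = 6; W→S at t=9 → φ=3
RR: stance ticks = 6; W→S at t=2 → φ=10

duty=6 offsets: FL=0 FR=2 RL=3 RR=10


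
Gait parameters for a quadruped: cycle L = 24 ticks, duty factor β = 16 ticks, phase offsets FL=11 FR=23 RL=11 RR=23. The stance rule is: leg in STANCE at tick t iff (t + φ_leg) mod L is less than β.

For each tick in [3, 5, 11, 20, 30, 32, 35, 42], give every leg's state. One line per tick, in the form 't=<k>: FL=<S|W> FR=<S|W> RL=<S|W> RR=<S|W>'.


t=3: phase=(14,2,14,2) vs β=16 → FL=S FR=S RL=S RR=S
t=5: phase=(16,4,16,4) vs β=16 → FL=W FR=S RL=W RR=S
t=11: phase=(22,10,22,10) vs β=16 → FL=W FR=S RL=W RR=S
t=20: phase=(7,19,7,19) vs β=16 → FL=S FR=W RL=S RR=W
t=30: phase=(17,5,17,5) vs β=16 → FL=W FR=S RL=W RR=S
t=32: phase=(19,7,19,7) vs β=16 → FL=W FR=S RL=W RR=S
t=35: phase=(22,10,22,10) vs β=16 → FL=W FR=S RL=W RR=S
t=42: phase=(5,17,5,17) vs β=16 → FL=S FR=W RL=S RR=W

t=3: FL=S FR=S RL=S RR=S
t=5: FL=W FR=S RL=W RR=S
t=11: FL=W FR=S RL=W RR=S
t=20: FL=S FR=W RL=S RR=W
t=30: FL=W FR=S RL=W RR=S
t=32: FL=W FR=S RL=W RR=S
t=35: FL=W FR=S RL=W RR=S
t=42: FL=S FR=W RL=S RR=W


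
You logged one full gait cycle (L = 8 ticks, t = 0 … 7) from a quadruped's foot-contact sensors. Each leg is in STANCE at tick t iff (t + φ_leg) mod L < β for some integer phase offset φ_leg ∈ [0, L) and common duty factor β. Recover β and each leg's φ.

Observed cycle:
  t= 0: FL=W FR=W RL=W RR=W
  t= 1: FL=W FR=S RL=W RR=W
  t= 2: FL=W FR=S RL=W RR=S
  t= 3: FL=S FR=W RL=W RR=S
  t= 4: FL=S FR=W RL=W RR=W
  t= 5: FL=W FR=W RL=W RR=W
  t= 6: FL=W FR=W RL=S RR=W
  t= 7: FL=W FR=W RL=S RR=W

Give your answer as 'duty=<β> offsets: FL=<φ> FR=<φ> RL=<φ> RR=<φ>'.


duty=2 offsets: FL=5 FR=7 RL=2 RR=6

duty β = stance ticks per leg = 2
FL: stance ticks = 2; W→S at t=3 → φ=5
FR: stance ticks = 2; W→S at t=1 → φ=7
RL: stance ticks = 2; W→S at t=6 → φ=2
RR: stance ticks = 2; W→S at t=2 → φ=6


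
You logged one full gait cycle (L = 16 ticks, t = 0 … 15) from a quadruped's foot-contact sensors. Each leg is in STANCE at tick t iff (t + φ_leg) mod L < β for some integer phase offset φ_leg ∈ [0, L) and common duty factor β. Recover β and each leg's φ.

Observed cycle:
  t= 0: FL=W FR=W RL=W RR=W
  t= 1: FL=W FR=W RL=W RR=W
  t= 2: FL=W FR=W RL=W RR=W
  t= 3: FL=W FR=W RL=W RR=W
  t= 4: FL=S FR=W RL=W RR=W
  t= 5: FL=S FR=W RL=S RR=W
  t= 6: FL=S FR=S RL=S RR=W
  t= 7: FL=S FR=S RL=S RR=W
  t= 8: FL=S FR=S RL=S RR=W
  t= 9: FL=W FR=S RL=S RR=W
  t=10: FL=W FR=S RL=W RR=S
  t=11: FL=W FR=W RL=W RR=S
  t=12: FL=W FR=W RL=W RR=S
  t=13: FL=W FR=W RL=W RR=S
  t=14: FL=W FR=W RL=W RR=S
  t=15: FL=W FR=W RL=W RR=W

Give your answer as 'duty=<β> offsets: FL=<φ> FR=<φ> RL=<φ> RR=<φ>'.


duty β = stance ticks per leg = 5
FL: stance ticks = 5; W→S at t=4 → φ=12
FR: stance ticks = 5; W→S at t=6 → φ=10
RL: stance ticks = 5; W→S at t=5 → φ=11
RR: stance ticks = 5; W→S at t=10 → φ=6

duty=5 offsets: FL=12 FR=10 RL=11 RR=6


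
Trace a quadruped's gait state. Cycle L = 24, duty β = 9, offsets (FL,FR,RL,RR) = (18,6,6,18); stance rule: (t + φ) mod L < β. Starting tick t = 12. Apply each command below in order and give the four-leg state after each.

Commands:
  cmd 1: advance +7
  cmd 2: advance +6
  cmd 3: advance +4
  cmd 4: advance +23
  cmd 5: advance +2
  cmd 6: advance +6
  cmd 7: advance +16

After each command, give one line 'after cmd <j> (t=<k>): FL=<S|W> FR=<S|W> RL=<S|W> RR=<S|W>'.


start t=12: FL=S FR=W RL=W RR=S
cmd 1: advance +7 → t=19, phase=(13,1,1,13) → FL=W FR=S RL=S RR=W
cmd 2: advance +6 → t=25, phase=(19,7,7,19) → FL=W FR=S RL=S RR=W
cmd 3: advance +4 → t=29, phase=(23,11,11,23) → FL=W FR=W RL=W RR=W
cmd 4: advance +23 → t=52, phase=(22,10,10,22) → FL=W FR=W RL=W RR=W
cmd 5: advance +2 → t=54, phase=(0,12,12,0) → FL=S FR=W RL=W RR=S
cmd 6: advance +6 → t=60, phase=(6,18,18,6) → FL=S FR=W RL=W RR=S
cmd 7: advance +16 → t=76, phase=(22,10,10,22) → FL=W FR=W RL=W RR=W

after cmd 1 (t=19): FL=W FR=S RL=S RR=W
after cmd 2 (t=25): FL=W FR=S RL=S RR=W
after cmd 3 (t=29): FL=W FR=W RL=W RR=W
after cmd 4 (t=52): FL=W FR=W RL=W RR=W
after cmd 5 (t=54): FL=S FR=W RL=W RR=S
after cmd 6 (t=60): FL=S FR=W RL=W RR=S
after cmd 7 (t=76): FL=W FR=W RL=W RR=W


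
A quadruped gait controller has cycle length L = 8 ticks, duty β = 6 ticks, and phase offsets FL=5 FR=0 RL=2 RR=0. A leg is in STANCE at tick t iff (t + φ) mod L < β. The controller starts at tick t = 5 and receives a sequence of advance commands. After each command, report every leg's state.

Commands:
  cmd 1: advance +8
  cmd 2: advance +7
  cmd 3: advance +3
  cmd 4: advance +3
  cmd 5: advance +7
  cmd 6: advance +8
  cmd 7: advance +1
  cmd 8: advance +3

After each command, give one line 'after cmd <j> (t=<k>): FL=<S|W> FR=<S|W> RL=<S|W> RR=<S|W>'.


after cmd 1 (t=13): FL=S FR=S RL=W RR=S
after cmd 2 (t=20): FL=S FR=S RL=W RR=S
after cmd 3 (t=23): FL=S FR=W RL=S RR=W
after cmd 4 (t=26): FL=W FR=S RL=S RR=S
after cmd 5 (t=33): FL=W FR=S RL=S RR=S
after cmd 6 (t=41): FL=W FR=S RL=S RR=S
after cmd 7 (t=42): FL=W FR=S RL=S RR=S
after cmd 8 (t=45): FL=S FR=S RL=W RR=S

start t=5: FL=S FR=S RL=W RR=S
cmd 1: advance +8 → t=13, phase=(2,5,7,5) → FL=S FR=S RL=W RR=S
cmd 2: advance +7 → t=20, phase=(1,4,6,4) → FL=S FR=S RL=W RR=S
cmd 3: advance +3 → t=23, phase=(4,7,1,7) → FL=S FR=W RL=S RR=W
cmd 4: advance +3 → t=26, phase=(7,2,4,2) → FL=W FR=S RL=S RR=S
cmd 5: advance +7 → t=33, phase=(6,1,3,1) → FL=W FR=S RL=S RR=S
cmd 6: advance +8 → t=41, phase=(6,1,3,1) → FL=W FR=S RL=S RR=S
cmd 7: advance +1 → t=42, phase=(7,2,4,2) → FL=W FR=S RL=S RR=S
cmd 8: advance +3 → t=45, phase=(2,5,7,5) → FL=S FR=S RL=W RR=S


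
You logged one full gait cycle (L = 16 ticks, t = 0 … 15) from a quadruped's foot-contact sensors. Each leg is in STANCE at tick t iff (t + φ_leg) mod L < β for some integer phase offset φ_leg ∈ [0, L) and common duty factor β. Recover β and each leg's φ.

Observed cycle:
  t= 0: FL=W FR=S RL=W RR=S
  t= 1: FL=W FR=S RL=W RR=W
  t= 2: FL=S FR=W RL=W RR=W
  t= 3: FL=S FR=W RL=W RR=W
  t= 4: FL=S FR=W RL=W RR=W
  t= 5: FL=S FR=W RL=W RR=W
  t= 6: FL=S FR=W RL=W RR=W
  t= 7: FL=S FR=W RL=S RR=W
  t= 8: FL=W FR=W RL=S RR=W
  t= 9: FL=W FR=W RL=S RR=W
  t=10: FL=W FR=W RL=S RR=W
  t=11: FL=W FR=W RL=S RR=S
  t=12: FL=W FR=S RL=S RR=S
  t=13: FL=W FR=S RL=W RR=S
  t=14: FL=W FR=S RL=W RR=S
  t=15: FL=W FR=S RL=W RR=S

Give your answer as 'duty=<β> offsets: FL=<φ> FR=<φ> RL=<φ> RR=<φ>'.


duty=6 offsets: FL=14 FR=4 RL=9 RR=5

duty β = stance ticks per leg = 6
FL: stance ticks = 6; W→S at t=2 → φ=14
FR: stance ticks = 6; W→S at t=12 → φ=4
RL: stance ticks = 6; W→S at t=7 → φ=9
RR: stance ticks = 6; W→S at t=11 → φ=5


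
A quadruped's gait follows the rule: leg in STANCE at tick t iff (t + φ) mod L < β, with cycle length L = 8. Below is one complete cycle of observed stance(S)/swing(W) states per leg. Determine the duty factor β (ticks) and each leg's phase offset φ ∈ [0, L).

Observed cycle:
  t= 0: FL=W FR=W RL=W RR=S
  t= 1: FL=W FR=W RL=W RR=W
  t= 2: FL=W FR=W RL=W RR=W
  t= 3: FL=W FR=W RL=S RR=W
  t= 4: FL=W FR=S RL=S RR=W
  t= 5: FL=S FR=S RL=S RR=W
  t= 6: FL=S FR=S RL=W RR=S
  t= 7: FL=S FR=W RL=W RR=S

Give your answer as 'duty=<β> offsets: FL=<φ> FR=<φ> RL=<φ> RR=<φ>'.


duty β = stance ticks per leg = 3
FL: stance ticks = 3; W→S at t=5 → φ=3
FR: stance ticks = 3; W→S at t=4 → φ=4
RL: stance ticks = 3; W→S at t=3 → φ=5
RR: stance ticks = 3; W→S at t=6 → φ=2

duty=3 offsets: FL=3 FR=4 RL=5 RR=2


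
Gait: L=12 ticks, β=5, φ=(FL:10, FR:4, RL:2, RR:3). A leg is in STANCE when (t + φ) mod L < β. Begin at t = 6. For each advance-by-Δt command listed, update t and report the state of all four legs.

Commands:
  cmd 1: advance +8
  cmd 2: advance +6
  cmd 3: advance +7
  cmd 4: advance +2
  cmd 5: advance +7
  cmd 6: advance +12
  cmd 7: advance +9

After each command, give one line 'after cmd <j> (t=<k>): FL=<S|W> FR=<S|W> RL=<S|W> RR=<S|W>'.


start t=6: FL=S FR=W RL=W RR=W
cmd 1: advance +8 → t=14, phase=(0,6,4,5) → FL=S FR=W RL=S RR=W
cmd 2: advance +6 → t=20, phase=(6,0,10,11) → FL=W FR=S RL=W RR=W
cmd 3: advance +7 → t=27, phase=(1,7,5,6) → FL=S FR=W RL=W RR=W
cmd 4: advance +2 → t=29, phase=(3,9,7,8) → FL=S FR=W RL=W RR=W
cmd 5: advance +7 → t=36, phase=(10,4,2,3) → FL=W FR=S RL=S RR=S
cmd 6: advance +12 → t=48, phase=(10,4,2,3) → FL=W FR=S RL=S RR=S
cmd 7: advance +9 → t=57, phase=(7,1,11,0) → FL=W FR=S RL=W RR=S

after cmd 1 (t=14): FL=S FR=W RL=S RR=W
after cmd 2 (t=20): FL=W FR=S RL=W RR=W
after cmd 3 (t=27): FL=S FR=W RL=W RR=W
after cmd 4 (t=29): FL=S FR=W RL=W RR=W
after cmd 5 (t=36): FL=W FR=S RL=S RR=S
after cmd 6 (t=48): FL=W FR=S RL=S RR=S
after cmd 7 (t=57): FL=W FR=S RL=W RR=S


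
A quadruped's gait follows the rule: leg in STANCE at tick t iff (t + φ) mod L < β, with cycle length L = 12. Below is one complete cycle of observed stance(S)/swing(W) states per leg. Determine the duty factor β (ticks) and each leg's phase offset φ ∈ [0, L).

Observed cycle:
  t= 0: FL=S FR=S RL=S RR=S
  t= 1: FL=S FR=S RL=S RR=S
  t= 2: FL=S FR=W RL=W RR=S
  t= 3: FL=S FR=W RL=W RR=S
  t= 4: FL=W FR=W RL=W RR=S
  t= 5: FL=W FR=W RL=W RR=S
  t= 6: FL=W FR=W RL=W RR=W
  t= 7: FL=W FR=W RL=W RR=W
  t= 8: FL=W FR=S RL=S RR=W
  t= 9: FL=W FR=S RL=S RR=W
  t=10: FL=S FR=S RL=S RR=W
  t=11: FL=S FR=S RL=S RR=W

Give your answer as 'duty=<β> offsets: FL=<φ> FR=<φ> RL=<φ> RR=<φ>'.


duty=6 offsets: FL=2 FR=4 RL=4 RR=0

duty β = stance ticks per leg = 6
FL: stance ticks = 6; W→S at t=10 → φ=2
FR: stance ticks = 6; W→S at t=8 → φ=4
RL: stance ticks = 6; W→S at t=8 → φ=4
RR: stance ticks = 6; W→S at t=0 → φ=0


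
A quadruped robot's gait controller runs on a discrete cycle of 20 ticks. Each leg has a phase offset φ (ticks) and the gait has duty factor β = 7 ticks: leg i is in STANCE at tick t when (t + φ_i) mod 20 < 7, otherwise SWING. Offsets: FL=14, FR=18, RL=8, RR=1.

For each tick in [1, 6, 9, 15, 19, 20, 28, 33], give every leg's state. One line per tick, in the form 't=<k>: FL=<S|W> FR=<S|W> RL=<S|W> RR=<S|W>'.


t=1: FL=W FR=W RL=W RR=S
t=6: FL=S FR=S RL=W RR=W
t=9: FL=S FR=W RL=W RR=W
t=15: FL=W FR=W RL=S RR=W
t=19: FL=W FR=W RL=W RR=S
t=20: FL=W FR=W RL=W RR=S
t=28: FL=S FR=S RL=W RR=W
t=33: FL=W FR=W RL=S RR=W

t=1: phase=(15,19,9,2) vs β=7 → FL=W FR=W RL=W RR=S
t=6: phase=(0,4,14,7) vs β=7 → FL=S FR=S RL=W RR=W
t=9: phase=(3,7,17,10) vs β=7 → FL=S FR=W RL=W RR=W
t=15: phase=(9,13,3,16) vs β=7 → FL=W FR=W RL=S RR=W
t=19: phase=(13,17,7,0) vs β=7 → FL=W FR=W RL=W RR=S
t=20: phase=(14,18,8,1) vs β=7 → FL=W FR=W RL=W RR=S
t=28: phase=(2,6,16,9) vs β=7 → FL=S FR=S RL=W RR=W
t=33: phase=(7,11,1,14) vs β=7 → FL=W FR=W RL=S RR=W


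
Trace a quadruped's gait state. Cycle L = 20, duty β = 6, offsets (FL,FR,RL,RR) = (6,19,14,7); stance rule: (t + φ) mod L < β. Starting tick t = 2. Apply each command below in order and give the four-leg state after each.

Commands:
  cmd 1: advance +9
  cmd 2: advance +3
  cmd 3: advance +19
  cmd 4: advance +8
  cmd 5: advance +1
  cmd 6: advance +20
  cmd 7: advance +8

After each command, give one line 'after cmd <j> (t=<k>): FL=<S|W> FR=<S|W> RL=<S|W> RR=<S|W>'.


after cmd 1 (t=11): FL=W FR=W RL=S RR=W
after cmd 2 (t=14): FL=S FR=W RL=W RR=S
after cmd 3 (t=33): FL=W FR=W RL=W RR=S
after cmd 4 (t=41): FL=W FR=S RL=W RR=W
after cmd 5 (t=42): FL=W FR=S RL=W RR=W
after cmd 6 (t=62): FL=W FR=S RL=W RR=W
after cmd 7 (t=70): FL=W FR=W RL=S RR=W

start t=2: FL=W FR=S RL=W RR=W
cmd 1: advance +9 → t=11, phase=(17,10,5,18) → FL=W FR=W RL=S RR=W
cmd 2: advance +3 → t=14, phase=(0,13,8,1) → FL=S FR=W RL=W RR=S
cmd 3: advance +19 → t=33, phase=(19,12,7,0) → FL=W FR=W RL=W RR=S
cmd 4: advance +8 → t=41, phase=(7,0,15,8) → FL=W FR=S RL=W RR=W
cmd 5: advance +1 → t=42, phase=(8,1,16,9) → FL=W FR=S RL=W RR=W
cmd 6: advance +20 → t=62, phase=(8,1,16,9) → FL=W FR=S RL=W RR=W
cmd 7: advance +8 → t=70, phase=(16,9,4,17) → FL=W FR=W RL=S RR=W


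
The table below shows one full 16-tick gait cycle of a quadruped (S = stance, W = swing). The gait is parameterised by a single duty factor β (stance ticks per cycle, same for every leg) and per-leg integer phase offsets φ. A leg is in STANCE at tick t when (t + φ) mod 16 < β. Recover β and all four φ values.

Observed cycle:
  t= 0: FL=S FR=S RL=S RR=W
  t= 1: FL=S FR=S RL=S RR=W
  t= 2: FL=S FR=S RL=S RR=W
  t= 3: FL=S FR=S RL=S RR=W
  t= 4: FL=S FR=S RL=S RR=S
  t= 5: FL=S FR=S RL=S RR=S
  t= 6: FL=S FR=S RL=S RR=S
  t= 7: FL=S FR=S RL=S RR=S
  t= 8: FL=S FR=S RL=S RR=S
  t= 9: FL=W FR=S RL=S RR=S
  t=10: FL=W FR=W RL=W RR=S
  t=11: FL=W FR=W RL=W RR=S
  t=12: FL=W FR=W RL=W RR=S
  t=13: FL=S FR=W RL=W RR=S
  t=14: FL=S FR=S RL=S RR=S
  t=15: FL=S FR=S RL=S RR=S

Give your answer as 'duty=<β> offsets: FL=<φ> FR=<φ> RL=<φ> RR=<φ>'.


duty β = stance ticks per leg = 12
FL: stance ticks = 12; W→S at t=13 → φ=3
FR: stance ticks = 12; W→S at t=14 → φ=2
RL: stance ticks = 12; W→S at t=14 → φ=2
RR: stance ticks = 12; W→S at t=4 → φ=12

duty=12 offsets: FL=3 FR=2 RL=2 RR=12


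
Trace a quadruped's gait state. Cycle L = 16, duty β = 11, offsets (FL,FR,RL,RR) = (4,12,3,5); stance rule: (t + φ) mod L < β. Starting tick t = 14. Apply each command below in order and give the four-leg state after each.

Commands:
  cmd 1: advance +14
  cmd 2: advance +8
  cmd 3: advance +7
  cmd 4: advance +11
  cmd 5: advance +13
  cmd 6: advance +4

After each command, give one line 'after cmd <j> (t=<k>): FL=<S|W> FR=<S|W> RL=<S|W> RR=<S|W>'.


start t=14: FL=S FR=S RL=S RR=S
cmd 1: advance +14 → t=28, phase=(0,8,15,1) → FL=S FR=S RL=W RR=S
cmd 2: advance +8 → t=36, phase=(8,0,7,9) → FL=S FR=S RL=S RR=S
cmd 3: advance +7 → t=43, phase=(15,7,14,0) → FL=W FR=S RL=W RR=S
cmd 4: advance +11 → t=54, phase=(10,2,9,11) → FL=S FR=S RL=S RR=W
cmd 5: advance +13 → t=67, phase=(7,15,6,8) → FL=S FR=W RL=S RR=S
cmd 6: advance +4 → t=71, phase=(11,3,10,12) → FL=W FR=S RL=S RR=W

after cmd 1 (t=28): FL=S FR=S RL=W RR=S
after cmd 2 (t=36): FL=S FR=S RL=S RR=S
after cmd 3 (t=43): FL=W FR=S RL=W RR=S
after cmd 4 (t=54): FL=S FR=S RL=S RR=W
after cmd 5 (t=67): FL=S FR=W RL=S RR=S
after cmd 6 (t=71): FL=W FR=S RL=S RR=W


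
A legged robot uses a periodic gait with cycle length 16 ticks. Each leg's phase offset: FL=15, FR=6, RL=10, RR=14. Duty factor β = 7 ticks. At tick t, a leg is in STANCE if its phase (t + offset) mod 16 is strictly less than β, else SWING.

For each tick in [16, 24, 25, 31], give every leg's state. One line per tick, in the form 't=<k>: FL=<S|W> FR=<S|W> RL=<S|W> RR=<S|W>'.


t=16: phase=(15,6,10,14) vs β=7 → FL=W FR=S RL=W RR=W
t=24: phase=(7,14,2,6) vs β=7 → FL=W FR=W RL=S RR=S
t=25: phase=(8,15,3,7) vs β=7 → FL=W FR=W RL=S RR=W
t=31: phase=(14,5,9,13) vs β=7 → FL=W FR=S RL=W RR=W

t=16: FL=W FR=S RL=W RR=W
t=24: FL=W FR=W RL=S RR=S
t=25: FL=W FR=W RL=S RR=W
t=31: FL=W FR=S RL=W RR=W


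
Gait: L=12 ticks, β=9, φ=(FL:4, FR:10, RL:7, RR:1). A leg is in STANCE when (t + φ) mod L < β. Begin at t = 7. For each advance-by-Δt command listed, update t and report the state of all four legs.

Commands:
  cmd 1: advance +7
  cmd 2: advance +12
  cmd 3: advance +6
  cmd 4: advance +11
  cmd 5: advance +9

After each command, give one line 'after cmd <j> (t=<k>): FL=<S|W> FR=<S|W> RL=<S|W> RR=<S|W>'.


start t=7: FL=W FR=S RL=S RR=S
cmd 1: advance +7 → t=14, phase=(6,0,9,3) → FL=S FR=S RL=W RR=S
cmd 2: advance +12 → t=26, phase=(6,0,9,3) → FL=S FR=S RL=W RR=S
cmd 3: advance +6 → t=32, phase=(0,6,3,9) → FL=S FR=S RL=S RR=W
cmd 4: advance +11 → t=43, phase=(11,5,2,8) → FL=W FR=S RL=S RR=S
cmd 5: advance +9 → t=52, phase=(8,2,11,5) → FL=S FR=S RL=W RR=S

after cmd 1 (t=14): FL=S FR=S RL=W RR=S
after cmd 2 (t=26): FL=S FR=S RL=W RR=S
after cmd 3 (t=32): FL=S FR=S RL=S RR=W
after cmd 4 (t=43): FL=W FR=S RL=S RR=S
after cmd 5 (t=52): FL=S FR=S RL=W RR=S


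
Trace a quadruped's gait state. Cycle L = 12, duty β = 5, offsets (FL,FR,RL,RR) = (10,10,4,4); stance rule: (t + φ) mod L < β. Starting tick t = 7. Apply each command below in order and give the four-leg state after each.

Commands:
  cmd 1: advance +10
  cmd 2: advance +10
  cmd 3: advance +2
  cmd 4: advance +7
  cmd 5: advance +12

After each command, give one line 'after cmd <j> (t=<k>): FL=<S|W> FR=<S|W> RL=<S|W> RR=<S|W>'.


after cmd 1 (t=17): FL=S FR=S RL=W RR=W
after cmd 2 (t=27): FL=S FR=S RL=W RR=W
after cmd 3 (t=29): FL=S FR=S RL=W RR=W
after cmd 4 (t=36): FL=W FR=W RL=S RR=S
after cmd 5 (t=48): FL=W FR=W RL=S RR=S

start t=7: FL=W FR=W RL=W RR=W
cmd 1: advance +10 → t=17, phase=(3,3,9,9) → FL=S FR=S RL=W RR=W
cmd 2: advance +10 → t=27, phase=(1,1,7,7) → FL=S FR=S RL=W RR=W
cmd 3: advance +2 → t=29, phase=(3,3,9,9) → FL=S FR=S RL=W RR=W
cmd 4: advance +7 → t=36, phase=(10,10,4,4) → FL=W FR=W RL=S RR=S
cmd 5: advance +12 → t=48, phase=(10,10,4,4) → FL=W FR=W RL=S RR=S
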